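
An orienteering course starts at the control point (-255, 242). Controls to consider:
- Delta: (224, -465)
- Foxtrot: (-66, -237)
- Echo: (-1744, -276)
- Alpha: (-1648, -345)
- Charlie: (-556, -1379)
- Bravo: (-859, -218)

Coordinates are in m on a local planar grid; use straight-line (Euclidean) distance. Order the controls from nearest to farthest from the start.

Computing each straight-line distance from (-255, 242):
Foxtrot (-66, -237): 514.9 m
Bravo (-859, -218): 759.2 m
Delta (224, -465): 854.0 m
Alpha (-1648, -345): 1511.6 m
Echo (-1744, -276): 1576.5 m
Charlie (-556, -1379): 1648.7 m

Foxtrot, Bravo, Delta, Alpha, Echo, Charlie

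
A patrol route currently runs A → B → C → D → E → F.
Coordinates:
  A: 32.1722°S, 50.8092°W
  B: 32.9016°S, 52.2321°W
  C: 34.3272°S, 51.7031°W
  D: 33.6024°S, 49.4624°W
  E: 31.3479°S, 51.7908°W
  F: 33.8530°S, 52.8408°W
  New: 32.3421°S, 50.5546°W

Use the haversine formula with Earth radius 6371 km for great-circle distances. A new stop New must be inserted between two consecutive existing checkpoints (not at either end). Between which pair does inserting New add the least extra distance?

Added distance for inserting New between each consecutive pair:
A–B: 43.4 km
B–C: 248.2 km
C–D: 196.6 km
D–E: 1.6 km
E–F: 136.6 km
Smallest added distance is 1.6 km, inserting between D and E.

between D and E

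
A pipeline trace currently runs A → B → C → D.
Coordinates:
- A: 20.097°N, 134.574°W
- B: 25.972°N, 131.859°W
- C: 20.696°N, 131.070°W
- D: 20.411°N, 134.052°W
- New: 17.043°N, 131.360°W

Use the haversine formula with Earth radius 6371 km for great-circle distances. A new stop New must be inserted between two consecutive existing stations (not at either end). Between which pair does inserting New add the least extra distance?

Added distance for inserting New between each consecutive pair:
A–B: 764.0 km
B–C: 809.4 km
C–D: 564.9 km
Smallest added distance is 564.9 km, inserting between C and D.

between C and D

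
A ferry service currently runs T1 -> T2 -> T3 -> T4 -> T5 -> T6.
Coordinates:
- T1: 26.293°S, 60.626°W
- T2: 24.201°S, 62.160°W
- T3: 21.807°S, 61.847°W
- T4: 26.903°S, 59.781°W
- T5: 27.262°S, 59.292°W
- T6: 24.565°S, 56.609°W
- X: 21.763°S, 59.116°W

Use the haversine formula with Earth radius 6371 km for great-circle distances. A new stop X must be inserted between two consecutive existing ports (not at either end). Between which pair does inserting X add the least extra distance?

Added distance for inserting X between each consecutive pair:
T1–T2: 660.4 km
T2–T3: 426.9 km
T3–T4: 253.5 km
T4–T5: 1124.5 km
T5–T6: 612.7 km
Smallest added distance is 253.5 km, inserting between T3 and T4.

between T3 and T4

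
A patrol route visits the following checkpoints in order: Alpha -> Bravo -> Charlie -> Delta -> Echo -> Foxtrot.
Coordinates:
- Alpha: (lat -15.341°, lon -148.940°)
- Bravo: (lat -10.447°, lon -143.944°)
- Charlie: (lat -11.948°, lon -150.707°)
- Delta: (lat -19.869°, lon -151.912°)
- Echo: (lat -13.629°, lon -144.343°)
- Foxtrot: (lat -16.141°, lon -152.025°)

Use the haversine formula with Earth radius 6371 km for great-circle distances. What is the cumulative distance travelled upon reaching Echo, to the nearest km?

3477 km

Leg distances:
Alpha→Bravo: 767.6 km  (cumulative 767.6 km)
Bravo→Charlie: 756.3 km  (cumulative 1523.9 km)
Charlie→Delta: 890.1 km  (cumulative 2414.0 km)
Delta→Echo: 1063.0 km  (cumulative 3477.1 km)
Cumulative distance at Echo ≈ 3477 km.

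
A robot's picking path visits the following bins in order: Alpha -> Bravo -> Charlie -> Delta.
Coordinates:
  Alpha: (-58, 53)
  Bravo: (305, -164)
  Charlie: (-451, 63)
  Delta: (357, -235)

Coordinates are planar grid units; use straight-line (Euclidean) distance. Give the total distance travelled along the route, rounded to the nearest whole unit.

2073

Leg distances:
Alpha→Bravo: 422.9  (cumulative 422.9)
Bravo→Charlie: 789.3  (cumulative 1212.3)
Charlie→Delta: 861.2  (cumulative 2073.5)
Total route length ≈ 2073.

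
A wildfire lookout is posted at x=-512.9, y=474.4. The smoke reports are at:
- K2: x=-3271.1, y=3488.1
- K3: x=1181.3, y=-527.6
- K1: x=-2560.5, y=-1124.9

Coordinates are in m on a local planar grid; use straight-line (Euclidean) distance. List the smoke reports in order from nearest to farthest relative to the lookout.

Distances from the lookout:
K3 x=1181.3, y=-527.6: 1968.3 m
K1 x=-2560.5, y=-1124.9: 2598.2 m
K2 x=-3271.1, y=3488.1: 4085.3 m

K3, K1, K2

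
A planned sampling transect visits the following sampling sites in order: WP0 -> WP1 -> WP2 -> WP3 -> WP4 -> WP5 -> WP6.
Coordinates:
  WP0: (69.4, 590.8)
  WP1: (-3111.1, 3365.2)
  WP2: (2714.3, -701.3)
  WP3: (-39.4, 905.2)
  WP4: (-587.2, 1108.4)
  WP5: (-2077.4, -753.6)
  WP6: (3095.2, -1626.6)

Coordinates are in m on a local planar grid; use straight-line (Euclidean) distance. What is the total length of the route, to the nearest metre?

Leg distances:
WP0→WP1: 4220.5 m  (cumulative 4220.5 m)
WP1→WP2: 7104.3 m  (cumulative 11324.9 m)
WP2→WP3: 3188.1 m  (cumulative 14512.9 m)
WP3→WP4: 584.3 m  (cumulative 15097.2 m)
WP4→WP5: 2384.9 m  (cumulative 17482.1 m)
WP5→WP6: 5245.8 m  (cumulative 22727.9 m)
Total route length ≈ 22728 m.

22728 m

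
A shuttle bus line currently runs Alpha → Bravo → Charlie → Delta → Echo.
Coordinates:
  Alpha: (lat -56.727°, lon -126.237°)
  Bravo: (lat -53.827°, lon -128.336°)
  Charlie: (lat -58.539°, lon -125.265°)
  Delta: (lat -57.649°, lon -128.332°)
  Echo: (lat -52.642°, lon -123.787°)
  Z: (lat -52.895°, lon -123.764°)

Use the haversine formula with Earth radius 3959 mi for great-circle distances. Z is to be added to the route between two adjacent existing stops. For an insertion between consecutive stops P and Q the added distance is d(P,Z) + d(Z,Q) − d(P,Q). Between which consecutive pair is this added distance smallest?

Added distance for inserting Z between each consecutive pair:
Alpha–Bravo: 264.9 mi
Bravo–Charlie: 247.2 mi
Charlie–Delta: 640.8 mi
Delta–Echo: 2.2 mi
Smallest added distance is 2.2 mi, inserting between Delta and Echo.

between Delta and Echo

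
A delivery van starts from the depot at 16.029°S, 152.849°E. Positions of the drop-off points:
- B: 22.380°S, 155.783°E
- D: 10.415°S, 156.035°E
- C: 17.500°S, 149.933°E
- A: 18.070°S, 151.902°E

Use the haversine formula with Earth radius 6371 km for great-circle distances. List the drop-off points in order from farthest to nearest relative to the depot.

B, D, C, A

Computing each great-circle distance from 16.029°S, 152.849°E:
B 22.380°S, 155.783°E: 770.4 km
D 10.415°S, 156.035°E: 713.1 km
C 17.500°S, 149.933°E: 350.9 km
A 18.070°S, 151.902°E: 248.3 km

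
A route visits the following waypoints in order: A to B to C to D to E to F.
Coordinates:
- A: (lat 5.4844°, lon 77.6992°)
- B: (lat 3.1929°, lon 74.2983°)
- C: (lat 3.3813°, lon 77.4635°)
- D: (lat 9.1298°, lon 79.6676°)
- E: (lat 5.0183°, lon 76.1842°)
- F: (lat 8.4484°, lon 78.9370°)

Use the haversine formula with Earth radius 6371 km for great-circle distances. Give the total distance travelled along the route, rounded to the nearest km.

2576 km

Leg distances:
A→B: 455.1 km  (cumulative 455.1 km)
B→C: 352.0 km  (cumulative 807.1 km)
C→D: 684.0 km  (cumulative 1491.1 km)
D→E: 597.2 km  (cumulative 2088.3 km)
E→F: 487.7 km  (cumulative 2576.0 km)
Total route length ≈ 2576 km.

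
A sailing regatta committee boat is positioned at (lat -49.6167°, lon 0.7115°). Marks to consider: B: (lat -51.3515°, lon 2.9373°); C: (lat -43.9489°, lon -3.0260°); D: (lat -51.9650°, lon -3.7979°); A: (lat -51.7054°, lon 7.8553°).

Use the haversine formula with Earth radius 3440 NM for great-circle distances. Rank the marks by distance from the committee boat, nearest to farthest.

Distances from the committee boat:
B (lat -51.3515°, lon 2.9373°): 134.4 NM
D (lat -51.9650°, lon -3.7979°): 221.7 NM
A (lat -51.7054°, lon 7.8553°): 299.2 NM
C (lat -43.9489°, lon -3.0260°): 373.3 NM

B, D, A, C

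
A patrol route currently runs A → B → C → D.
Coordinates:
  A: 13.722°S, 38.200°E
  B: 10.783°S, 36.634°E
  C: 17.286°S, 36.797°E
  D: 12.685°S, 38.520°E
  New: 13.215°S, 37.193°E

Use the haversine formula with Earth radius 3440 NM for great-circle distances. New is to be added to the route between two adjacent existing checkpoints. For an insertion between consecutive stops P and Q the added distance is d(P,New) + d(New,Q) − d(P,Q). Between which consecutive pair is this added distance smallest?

between B and C

Added distance for inserting New between each consecutive pair:
A–B: 16.9 NM
B–C: 4.6 NM
C–D: 35.7 NM
Smallest added distance is 4.6 NM, inserting between B and C.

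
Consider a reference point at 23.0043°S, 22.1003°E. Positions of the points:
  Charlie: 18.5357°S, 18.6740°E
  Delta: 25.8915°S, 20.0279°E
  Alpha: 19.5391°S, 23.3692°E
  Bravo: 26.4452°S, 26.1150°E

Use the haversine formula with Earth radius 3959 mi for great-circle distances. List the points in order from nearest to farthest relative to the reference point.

Computing each great-circle distance from 23.0043°S, 22.1003°E:
Delta 25.8915°S, 20.0279°E: 238.3 mi
Alpha 19.5391°S, 23.3692°E: 253.0 mi
Bravo 26.4452°S, 26.1150°E: 346.4 mi
Charlie 18.5357°S, 18.6740°E: 379.9 mi

Delta, Alpha, Bravo, Charlie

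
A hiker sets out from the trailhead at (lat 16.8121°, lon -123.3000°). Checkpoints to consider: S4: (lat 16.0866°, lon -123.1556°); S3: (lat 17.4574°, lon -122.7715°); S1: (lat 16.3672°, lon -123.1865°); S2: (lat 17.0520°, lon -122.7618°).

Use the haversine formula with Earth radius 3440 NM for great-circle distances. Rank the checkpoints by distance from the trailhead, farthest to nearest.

S3, S4, S2, S1

Computing each great-circle distance from (lat 16.8121°, lon -123.3000°):
S3 (lat 17.4574°, lon -122.7715°): 49.2 NM
S4 (lat 16.0866°, lon -123.1556°): 44.3 NM
S2 (lat 17.0520°, lon -122.7618°): 34.1 NM
S1 (lat 16.3672°, lon -123.1865°): 27.5 NM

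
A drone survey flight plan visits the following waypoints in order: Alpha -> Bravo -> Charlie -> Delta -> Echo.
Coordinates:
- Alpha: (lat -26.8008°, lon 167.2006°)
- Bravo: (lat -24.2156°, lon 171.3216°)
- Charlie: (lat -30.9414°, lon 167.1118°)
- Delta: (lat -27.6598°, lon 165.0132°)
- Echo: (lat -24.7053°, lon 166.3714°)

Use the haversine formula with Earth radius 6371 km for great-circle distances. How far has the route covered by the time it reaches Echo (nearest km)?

2132 km

Leg distances:
Alpha→Bravo: 503.6 km  (cumulative 503.6 km)
Bravo→Charlie: 855.0 km  (cumulative 1358.6 km)
Charlie→Delta: 417.8 km  (cumulative 1776.4 km)
Delta→Echo: 355.4 km  (cumulative 2131.8 km)
Cumulative distance at Echo ≈ 2132 km.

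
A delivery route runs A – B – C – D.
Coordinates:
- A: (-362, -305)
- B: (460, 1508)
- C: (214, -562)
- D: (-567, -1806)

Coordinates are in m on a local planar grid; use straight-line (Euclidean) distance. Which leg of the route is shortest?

Leg distances:
A→B: 1990.6 m
B→C: 2084.6 m
C→D: 1468.8 m
The shortest leg is C–D at 1468.8 m.

C–D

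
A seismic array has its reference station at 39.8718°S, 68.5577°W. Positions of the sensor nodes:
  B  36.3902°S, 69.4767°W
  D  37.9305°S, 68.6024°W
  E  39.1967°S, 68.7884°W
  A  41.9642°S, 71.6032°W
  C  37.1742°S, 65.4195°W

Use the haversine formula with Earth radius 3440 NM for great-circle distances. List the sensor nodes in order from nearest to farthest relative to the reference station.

Computing each great-circle distance from 39.8718°S, 68.5577°W:
E 39.1967°S, 68.7884°W: 41.9 NM
D 37.9305°S, 68.6024°W: 116.6 NM
A 41.9642°S, 71.6032°W: 186.7 NM
B 36.3902°S, 69.4767°W: 213.5 NM
C 37.1742°S, 65.4195°W: 219.0 NM

E, D, A, B, C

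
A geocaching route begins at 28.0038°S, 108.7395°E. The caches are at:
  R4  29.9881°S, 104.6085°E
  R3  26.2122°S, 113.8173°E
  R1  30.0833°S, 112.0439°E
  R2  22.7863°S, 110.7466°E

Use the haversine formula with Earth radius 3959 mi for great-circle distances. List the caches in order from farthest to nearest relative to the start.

R2, R3, R4, R1

Computing each great-circle distance from 28.0038°S, 108.7395°E:
R2 22.7863°S, 110.7466°E: 381.6 mi
R3 26.2122°S, 113.8173°E: 335.9 mi
R4 29.9881°S, 104.6085°E: 284.8 mi
R1 30.0833°S, 112.0439°E: 245.9 mi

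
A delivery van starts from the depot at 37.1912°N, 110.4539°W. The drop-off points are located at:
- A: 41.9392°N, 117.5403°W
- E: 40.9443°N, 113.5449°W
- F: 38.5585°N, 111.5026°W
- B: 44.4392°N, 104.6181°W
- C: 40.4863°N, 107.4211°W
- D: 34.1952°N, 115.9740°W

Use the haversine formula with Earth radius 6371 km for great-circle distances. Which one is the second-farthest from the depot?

A

Distance to each, sorted:
B: 943.2 km
A: 804.3 km
D: 599.4 km
E: 495.3 km
C: 450.8 km
F: 177.7 km
The second-farthest is A at 804.3 km.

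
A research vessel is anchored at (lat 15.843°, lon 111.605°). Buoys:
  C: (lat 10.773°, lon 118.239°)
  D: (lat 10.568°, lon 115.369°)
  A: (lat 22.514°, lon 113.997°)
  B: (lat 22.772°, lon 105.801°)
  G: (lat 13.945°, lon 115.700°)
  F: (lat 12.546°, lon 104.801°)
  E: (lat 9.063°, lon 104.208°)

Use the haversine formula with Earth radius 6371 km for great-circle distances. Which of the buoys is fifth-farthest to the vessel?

Distance to each, sorted:
E: 1101.1 km
B: 981.8 km
C: 912.5 km
F: 819.9 km
A: 783.1 km
D: 714.1 km
G: 488.0 km
The fifth-farthest is A at 783.1 km.

A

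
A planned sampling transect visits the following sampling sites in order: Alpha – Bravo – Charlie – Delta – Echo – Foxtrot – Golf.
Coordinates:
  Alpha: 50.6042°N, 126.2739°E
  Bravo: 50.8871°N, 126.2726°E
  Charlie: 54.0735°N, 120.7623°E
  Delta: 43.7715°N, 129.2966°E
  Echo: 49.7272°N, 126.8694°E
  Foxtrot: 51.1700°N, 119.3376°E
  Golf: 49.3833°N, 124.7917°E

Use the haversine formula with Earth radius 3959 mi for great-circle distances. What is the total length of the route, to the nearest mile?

Leg distances:
Alpha→Bravo: 19.5 mi  (cumulative 19.5 mi)
Bravo→Charlie: 319.6 mi  (cumulative 339.1 mi)
Charlie→Delta: 809.1 mi  (cumulative 1148.3 mi)
Delta→Echo: 427.2 mi  (cumulative 1575.5 mi)
Echo→Foxtrot: 345.9 mi  (cumulative 1921.4 mi)
Foxtrot→Golf: 270.6 mi  (cumulative 2191.9 mi)
Total route length ≈ 2192 mi.

2192 mi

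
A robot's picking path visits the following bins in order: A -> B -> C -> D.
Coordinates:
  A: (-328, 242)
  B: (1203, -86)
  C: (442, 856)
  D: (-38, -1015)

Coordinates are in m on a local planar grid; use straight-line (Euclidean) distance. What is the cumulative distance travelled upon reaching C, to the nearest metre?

2777 m

Leg distances:
A→B: 1565.7 m  (cumulative 1565.7 m)
B→C: 1211.0 m  (cumulative 2776.7 m)
Cumulative distance at C ≈ 2777 m.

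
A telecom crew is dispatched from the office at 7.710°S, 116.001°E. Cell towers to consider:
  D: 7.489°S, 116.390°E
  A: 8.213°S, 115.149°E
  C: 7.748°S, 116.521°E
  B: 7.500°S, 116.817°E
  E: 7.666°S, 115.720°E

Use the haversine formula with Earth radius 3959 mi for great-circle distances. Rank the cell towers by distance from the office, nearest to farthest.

Computing each great-circle distance from 7.710°S, 116.001°E:
E 7.666°S, 115.720°E: 19.5 mi
D 7.489°S, 116.390°E: 30.7 mi
C 7.748°S, 116.521°E: 35.7 mi
B 7.500°S, 116.817°E: 57.7 mi
A 8.213°S, 115.149°E: 67.9 mi

E, D, C, B, A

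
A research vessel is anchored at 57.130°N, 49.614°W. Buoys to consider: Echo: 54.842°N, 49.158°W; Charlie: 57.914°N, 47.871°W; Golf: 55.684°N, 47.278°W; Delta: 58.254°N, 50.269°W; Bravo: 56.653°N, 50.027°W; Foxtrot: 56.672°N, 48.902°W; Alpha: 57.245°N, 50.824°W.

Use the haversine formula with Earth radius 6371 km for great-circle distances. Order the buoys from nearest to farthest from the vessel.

Bravo, Foxtrot, Alpha, Delta, Charlie, Golf, Echo

Distances from the vessel:
Bravo 56.653°N, 50.027°W: 58.7 km
Foxtrot 56.672°N, 48.902°W: 66.8 km
Alpha 57.245°N, 50.824°W: 74.0 km
Delta 58.254°N, 50.269°W: 130.9 km
Charlie 57.914°N, 47.871°W: 135.8 km
Golf 55.684°N, 47.278°W: 215.6 km
Echo 54.842°N, 49.158°W: 256.0 km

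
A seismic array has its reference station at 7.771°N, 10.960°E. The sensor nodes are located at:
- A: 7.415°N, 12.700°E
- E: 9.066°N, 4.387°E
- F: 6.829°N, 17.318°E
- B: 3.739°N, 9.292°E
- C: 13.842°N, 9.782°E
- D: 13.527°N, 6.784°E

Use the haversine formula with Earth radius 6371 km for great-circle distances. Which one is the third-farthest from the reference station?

F

Distances from the reference station (7.771°N, 10.960°E):
D: 785.9 km
E: 737.2 km
F: 709.0 km
C: 687.2 km
B: 484.8 km
A: 195.8 km
The third-farthest is F at 709.0 km.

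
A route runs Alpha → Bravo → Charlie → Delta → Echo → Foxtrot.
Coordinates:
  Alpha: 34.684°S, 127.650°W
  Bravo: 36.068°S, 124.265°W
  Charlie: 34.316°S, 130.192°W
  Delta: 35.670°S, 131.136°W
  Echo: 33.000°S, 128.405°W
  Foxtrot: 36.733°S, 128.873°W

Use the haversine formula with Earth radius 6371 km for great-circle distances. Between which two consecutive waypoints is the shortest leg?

Leg distances:
Alpha→Bravo: 343.3 km
Bravo→Charlie: 572.6 km
Charlie→Delta: 173.4 km
Delta→Echo: 388.6 km
Echo→Foxtrot: 417.3 km
The shortest leg is Charlie–Delta at 173.4 km.

Charlie–Delta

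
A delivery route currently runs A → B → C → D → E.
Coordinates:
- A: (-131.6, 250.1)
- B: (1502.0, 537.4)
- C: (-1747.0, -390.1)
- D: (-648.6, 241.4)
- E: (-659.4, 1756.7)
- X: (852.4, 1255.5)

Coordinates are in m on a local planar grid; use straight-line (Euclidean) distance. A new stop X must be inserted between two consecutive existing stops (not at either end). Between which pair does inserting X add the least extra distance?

between B and C

Added distance for inserting X between each consecutive pair:
A–B: 716.5 m
B–C: 666.0 m
C–D: 3621.0 m
D–E: 1888.8 m
Smallest added distance is 666.0 m, inserting between B and C.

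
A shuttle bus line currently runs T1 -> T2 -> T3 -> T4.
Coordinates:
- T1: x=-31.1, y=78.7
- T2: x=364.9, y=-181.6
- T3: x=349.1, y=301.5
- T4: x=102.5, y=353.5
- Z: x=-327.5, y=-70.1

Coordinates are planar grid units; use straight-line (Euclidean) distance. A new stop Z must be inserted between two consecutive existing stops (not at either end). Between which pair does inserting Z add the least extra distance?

Added distance for inserting Z between each consecutive pair:
T1–T2: 559.1
T2–T3: 989.9
T3–T4: 1123.5
Smallest added distance is 559.1, inserting between T1 and T2.

between T1 and T2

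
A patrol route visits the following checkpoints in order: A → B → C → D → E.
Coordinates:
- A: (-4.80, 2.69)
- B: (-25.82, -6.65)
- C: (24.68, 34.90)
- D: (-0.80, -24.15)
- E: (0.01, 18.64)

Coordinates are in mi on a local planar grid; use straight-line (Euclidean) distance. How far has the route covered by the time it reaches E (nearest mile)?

Leg distances:
A→B: 23.0 mi  (cumulative 23.0 mi)
B→C: 65.4 mi  (cumulative 88.4 mi)
C→D: 64.3 mi  (cumulative 152.7 mi)
D→E: 42.8 mi  (cumulative 195.5 mi)
Cumulative distance at E ≈ 196 mi.

196 mi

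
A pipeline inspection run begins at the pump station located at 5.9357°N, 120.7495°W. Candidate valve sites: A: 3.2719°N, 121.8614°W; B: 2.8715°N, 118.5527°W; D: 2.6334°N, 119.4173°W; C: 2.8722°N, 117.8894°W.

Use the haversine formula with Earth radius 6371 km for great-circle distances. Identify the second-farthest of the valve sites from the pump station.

Distances from the pump station (5.9357°N, 120.7495°W):
C: 465.4 km
B: 418.8 km
D: 395.8 km
A: 320.8 km
The second-farthest is B at 418.8 km.

B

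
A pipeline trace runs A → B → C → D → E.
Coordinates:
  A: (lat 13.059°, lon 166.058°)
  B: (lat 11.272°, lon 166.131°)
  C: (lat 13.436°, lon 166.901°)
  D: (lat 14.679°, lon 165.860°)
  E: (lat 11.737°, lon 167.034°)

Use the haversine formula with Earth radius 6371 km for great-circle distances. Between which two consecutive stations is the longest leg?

Leg distances:
A→B: 198.9 km
B→C: 254.7 km
C→D: 178.1 km
D→E: 350.9 km
The longest leg is D–E at 350.9 km.

D–E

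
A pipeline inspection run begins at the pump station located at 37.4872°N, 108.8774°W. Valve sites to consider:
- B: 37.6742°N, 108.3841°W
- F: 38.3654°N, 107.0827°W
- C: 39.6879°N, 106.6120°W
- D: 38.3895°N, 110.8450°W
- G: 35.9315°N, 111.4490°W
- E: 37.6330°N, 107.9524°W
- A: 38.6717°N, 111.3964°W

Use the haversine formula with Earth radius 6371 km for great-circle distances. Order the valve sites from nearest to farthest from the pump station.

B, E, F, D, A, G, C

Distances from the pump station:
B 37.6742°N, 108.3841°W: 48.2 km
E 37.6330°N, 107.9524°W: 83.1 km
F 38.3654°N, 107.0827°W: 185.2 km
D 38.3895°N, 110.8450°W: 199.6 km
A 38.6717°N, 111.3964°W: 256.8 km
G 35.9315°N, 111.4490°W: 287.2 km
C 39.6879°N, 106.6120°W: 314.1 km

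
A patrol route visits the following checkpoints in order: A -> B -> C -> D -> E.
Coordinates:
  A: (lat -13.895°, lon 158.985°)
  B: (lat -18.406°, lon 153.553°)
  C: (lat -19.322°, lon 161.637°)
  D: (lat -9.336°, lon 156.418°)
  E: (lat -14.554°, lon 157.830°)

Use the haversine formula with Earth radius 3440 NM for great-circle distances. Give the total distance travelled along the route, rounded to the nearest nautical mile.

Leg distances:
A→B: 414.0 NM  (cumulative 414.0 NM)
B→C: 462.5 NM  (cumulative 876.5 NM)
C→D: 671.8 NM  (cumulative 1548.4 NM)
D→E: 324.1 NM  (cumulative 1872.4 NM)
Total route length ≈ 1872 NM.

1872 NM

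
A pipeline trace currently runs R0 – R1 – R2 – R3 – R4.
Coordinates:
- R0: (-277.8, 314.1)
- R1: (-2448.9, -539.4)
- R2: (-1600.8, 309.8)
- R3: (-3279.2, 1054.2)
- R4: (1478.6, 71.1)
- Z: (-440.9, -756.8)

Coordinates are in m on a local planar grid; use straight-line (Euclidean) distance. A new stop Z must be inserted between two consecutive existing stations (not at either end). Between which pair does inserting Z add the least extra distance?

between R3 and R4

Added distance for inserting Z between each consecutive pair:
R0–R1: 770.1 m
R1–R2: 2395.3 m
R2–R3: 3106.5 m
R3–R4: 599.0 m
Smallest added distance is 599.0 m, inserting between R3 and R4.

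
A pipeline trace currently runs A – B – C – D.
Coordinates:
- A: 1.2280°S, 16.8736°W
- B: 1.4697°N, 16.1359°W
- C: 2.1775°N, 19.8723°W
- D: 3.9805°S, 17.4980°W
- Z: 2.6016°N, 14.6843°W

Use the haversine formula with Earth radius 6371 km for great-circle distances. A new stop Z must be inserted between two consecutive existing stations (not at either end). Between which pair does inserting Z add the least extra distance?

between B and C

Added distance for inserting Z between each consecutive pair:
A–B: 384.1 km
B–C: 360.3 km
C–D: 640.4 km
Smallest added distance is 360.3 km, inserting between B and C.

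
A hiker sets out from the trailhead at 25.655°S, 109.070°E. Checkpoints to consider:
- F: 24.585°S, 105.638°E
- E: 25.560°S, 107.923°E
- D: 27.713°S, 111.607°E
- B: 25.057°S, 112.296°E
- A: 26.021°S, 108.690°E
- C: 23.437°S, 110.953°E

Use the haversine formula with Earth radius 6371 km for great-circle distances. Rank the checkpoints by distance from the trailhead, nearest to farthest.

Distance from the trailhead at 25.655°S, 109.070°E to each:
A 26.021°S, 108.690°E: 55.7 km
E 25.560°S, 107.923°E: 115.5 km
C 23.437°S, 110.953°E: 311.6 km
B 25.057°S, 112.296°E: 330.9 km
D 27.713°S, 111.607°E: 340.4 km
F 24.585°S, 105.638°E: 365.4 km

A, E, C, B, D, F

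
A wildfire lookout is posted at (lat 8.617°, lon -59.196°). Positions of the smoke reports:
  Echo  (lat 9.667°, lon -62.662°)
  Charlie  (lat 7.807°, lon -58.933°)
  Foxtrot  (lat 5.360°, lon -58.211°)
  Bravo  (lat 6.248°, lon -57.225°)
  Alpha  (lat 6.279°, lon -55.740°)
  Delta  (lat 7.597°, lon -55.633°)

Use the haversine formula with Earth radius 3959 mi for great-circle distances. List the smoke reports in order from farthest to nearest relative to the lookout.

Computing each great-circle distance from (lat 8.617°, lon -59.196°):
Alpha (lat 6.279°, lon -55.740°): 286.6 mi
Delta (lat 7.597°, lon -55.633°): 253.7 mi
Echo (lat 9.667°, lon -62.662°): 247.3 mi
Foxtrot (lat 5.360°, lon -58.211°): 235.0 mi
Bravo (lat 6.248°, lon -57.225°): 212.2 mi
Charlie (lat 7.807°, lon -58.933°): 58.8 mi

Alpha, Delta, Echo, Foxtrot, Bravo, Charlie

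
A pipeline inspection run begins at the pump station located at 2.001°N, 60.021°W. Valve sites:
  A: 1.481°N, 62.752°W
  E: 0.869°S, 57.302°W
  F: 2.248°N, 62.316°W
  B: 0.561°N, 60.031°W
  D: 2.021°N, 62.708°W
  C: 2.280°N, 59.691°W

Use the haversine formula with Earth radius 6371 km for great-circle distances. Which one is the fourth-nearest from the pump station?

D

Distances from the pump station (2.001°N, 60.021°W):
C: 48.0 km
B: 160.1 km
F: 256.5 km
D: 298.6 km
A: 309.0 km
E: 439.6 km
The fourth-nearest is D at 298.6 km.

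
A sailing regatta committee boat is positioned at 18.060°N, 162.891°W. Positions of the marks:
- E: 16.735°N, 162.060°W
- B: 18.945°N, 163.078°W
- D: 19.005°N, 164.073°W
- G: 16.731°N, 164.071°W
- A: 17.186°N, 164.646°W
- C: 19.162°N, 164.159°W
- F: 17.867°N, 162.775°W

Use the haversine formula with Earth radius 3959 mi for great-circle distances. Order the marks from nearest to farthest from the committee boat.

F, B, D, E, C, G, A

Distance from the committee boat at 18.060°N, 162.891°W to each:
F 17.867°N, 162.775°W: 15.4 mi
B 18.945°N, 163.078°W: 62.4 mi
D 19.005°N, 164.073°W: 101.3 mi
E 16.735°N, 162.060°W: 106.7 mi
C 19.162°N, 164.159°W: 112.7 mi
G 16.731°N, 164.071°W: 120.4 mi
A 17.186°N, 164.646°W: 130.4 mi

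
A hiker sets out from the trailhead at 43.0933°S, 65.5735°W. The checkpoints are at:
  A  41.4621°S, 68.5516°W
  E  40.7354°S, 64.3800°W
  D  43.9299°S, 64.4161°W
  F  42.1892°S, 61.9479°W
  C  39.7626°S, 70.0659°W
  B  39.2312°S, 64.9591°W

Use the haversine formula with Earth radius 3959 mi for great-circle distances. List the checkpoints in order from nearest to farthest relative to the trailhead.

D, E, A, F, B, C

Distance from the trailhead at 43.0933°S, 65.5735°W to each:
D 43.9299°S, 64.4161°W: 81.9 mi
E 40.7354°S, 64.3800°W: 174.1 mi
A 41.4621°S, 68.5516°W: 189.4 mi
F 42.1892°S, 61.9479°W: 194.6 mi
B 39.2312°S, 64.9591°W: 268.8 mi
C 39.7626°S, 70.0659°W: 327.2 mi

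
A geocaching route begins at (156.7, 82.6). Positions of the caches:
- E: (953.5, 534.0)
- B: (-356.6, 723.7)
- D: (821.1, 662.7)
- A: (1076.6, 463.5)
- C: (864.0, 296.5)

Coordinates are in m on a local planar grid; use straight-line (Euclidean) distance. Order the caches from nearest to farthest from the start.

C, B, D, E, A

Distances from the start:
C (864.0, 296.5): 738.9 m
B (-356.6, 723.7): 821.3 m
D (821.1, 662.7): 882.0 m
E (953.5, 534.0): 915.8 m
A (1076.6, 463.5): 995.6 m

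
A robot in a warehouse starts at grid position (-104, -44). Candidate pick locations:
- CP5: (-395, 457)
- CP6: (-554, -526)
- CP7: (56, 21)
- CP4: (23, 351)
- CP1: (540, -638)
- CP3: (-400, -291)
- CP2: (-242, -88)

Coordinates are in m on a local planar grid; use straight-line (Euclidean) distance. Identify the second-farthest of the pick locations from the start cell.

Distance to each, sorted:
CP1: 876.1 m
CP6: 659.4 m
CP5: 579.4 m
CP4: 414.9 m
CP3: 385.5 m
CP7: 172.7 m
CP2: 144.8 m
The second-farthest is CP6 at 659.4 m.

CP6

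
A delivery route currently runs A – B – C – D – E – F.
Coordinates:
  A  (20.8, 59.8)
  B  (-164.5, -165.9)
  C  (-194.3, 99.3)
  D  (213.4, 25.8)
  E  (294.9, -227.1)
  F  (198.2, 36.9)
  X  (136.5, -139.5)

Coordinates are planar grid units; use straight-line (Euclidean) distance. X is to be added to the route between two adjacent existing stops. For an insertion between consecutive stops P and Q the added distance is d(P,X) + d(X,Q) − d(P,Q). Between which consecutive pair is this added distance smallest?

between E and F

Added distance for inserting X between each consecutive pair:
A–B: 240.6
B–C: 443.3
C–D: 176.0
D–E: 97.6
E–F: 86.7
Smallest added distance is 86.7, inserting between E and F.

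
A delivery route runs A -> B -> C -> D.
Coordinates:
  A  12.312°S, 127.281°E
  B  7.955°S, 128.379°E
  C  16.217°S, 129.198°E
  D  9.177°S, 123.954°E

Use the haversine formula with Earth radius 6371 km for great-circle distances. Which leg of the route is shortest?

Leg distances:
A→B: 499.2 km
B→C: 923.0 km
C→D: 967.4 km
The shortest leg is A–B at 499.2 km.

A–B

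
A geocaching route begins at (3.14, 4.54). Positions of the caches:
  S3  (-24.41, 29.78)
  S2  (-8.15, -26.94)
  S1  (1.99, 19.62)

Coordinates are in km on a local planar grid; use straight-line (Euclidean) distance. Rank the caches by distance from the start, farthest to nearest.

Distances from the start:
S3 (-24.41, 29.78): 37.4 km
S2 (-8.15, -26.94): 33.4 km
S1 (1.99, 19.62): 15.1 km

S3, S2, S1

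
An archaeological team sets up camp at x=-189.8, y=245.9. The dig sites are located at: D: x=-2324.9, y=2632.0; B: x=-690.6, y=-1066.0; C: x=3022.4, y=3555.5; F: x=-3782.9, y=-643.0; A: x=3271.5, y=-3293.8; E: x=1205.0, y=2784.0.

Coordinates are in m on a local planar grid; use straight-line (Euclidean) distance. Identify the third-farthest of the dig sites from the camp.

Distances from the camp (x=-189.8, y=245.9):
A: 4950.8 m
C: 4612.1 m
F: 3701.4 m
D: 3201.9 m
E: 2896.1 m
B: 1404.2 m
The third-farthest is F at 3701.4 m.

F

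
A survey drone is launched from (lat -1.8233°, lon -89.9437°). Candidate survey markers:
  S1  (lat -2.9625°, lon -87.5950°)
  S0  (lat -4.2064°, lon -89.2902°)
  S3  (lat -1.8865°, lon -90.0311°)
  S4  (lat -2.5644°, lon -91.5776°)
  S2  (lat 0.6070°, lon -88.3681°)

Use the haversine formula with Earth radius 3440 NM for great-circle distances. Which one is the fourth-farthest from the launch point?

Distance to each, sorted:
S2: 173.9 NM
S1: 156.6 NM
S0: 148.3 NM
S4: 107.7 NM
S3: 6.5 NM
The fourth-farthest is S4 at 107.7 NM.

S4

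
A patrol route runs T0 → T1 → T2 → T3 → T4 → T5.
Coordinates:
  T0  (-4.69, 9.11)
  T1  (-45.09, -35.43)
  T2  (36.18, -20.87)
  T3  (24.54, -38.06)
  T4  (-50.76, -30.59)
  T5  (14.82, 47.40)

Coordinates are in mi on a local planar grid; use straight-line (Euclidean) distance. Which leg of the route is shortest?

T2–T3

Leg distances:
T0→T1: 60.1 mi
T1→T2: 82.6 mi
T2→T3: 20.8 mi
T3→T4: 75.7 mi
T4→T5: 101.9 mi
The shortest leg is T2–T3 at 20.8 mi.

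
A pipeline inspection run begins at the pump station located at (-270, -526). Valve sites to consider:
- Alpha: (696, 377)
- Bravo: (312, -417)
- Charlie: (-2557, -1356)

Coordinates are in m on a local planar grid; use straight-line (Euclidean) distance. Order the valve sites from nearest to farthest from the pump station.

Computing each straight-line distance from (-270, -526):
Bravo (312, -417): 592.1 m
Alpha (696, 377): 1322.3 m
Charlie (-2557, -1356): 2433.0 m

Bravo, Alpha, Charlie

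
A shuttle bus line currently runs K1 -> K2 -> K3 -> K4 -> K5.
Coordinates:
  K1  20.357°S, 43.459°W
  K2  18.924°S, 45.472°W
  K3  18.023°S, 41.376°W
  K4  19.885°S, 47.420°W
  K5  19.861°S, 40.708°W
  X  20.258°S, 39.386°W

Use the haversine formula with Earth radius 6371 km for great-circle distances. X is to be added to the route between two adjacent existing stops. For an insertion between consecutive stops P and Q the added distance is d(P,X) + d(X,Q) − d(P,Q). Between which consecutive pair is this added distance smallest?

Added distance for inserting X between each consecutive pair:
K1–K2: 815.2 km
K2–K3: 535.8 km
K3–K4: 496.3 km
K4–K5: 283.1 km
Smallest added distance is 283.1 km, inserting between K4 and K5.

between K4 and K5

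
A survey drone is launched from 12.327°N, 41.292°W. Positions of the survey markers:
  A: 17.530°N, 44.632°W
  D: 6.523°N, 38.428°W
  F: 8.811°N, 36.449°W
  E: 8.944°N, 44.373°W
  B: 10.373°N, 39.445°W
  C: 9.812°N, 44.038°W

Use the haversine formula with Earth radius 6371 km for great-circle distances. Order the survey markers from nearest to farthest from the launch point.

Distance from the launch point at 12.327°N, 41.292°W to each:
B 10.373°N, 39.445°W: 296.2 km
C 9.812°N, 44.038°W: 409.9 km
E 8.944°N, 44.373°W: 504.8 km
F 8.811°N, 36.449°W: 658.0 km
A 17.530°N, 44.632°W: 680.7 km
D 6.523°N, 38.428°W: 717.7 km

B, C, E, F, A, D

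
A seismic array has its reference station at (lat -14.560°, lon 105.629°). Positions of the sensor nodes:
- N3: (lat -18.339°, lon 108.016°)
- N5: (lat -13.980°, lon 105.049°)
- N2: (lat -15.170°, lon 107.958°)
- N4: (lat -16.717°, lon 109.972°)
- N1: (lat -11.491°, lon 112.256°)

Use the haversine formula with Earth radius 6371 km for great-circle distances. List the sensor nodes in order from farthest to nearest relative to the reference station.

Distances from the reference station:
N1 (lat -11.491°, lon 112.256°): 794.8 km
N4 (lat -16.717°, lon 109.972°): 523.2 km
N3 (lat -18.339°, lon 108.016°): 491.3 km
N2 (lat -15.170°, lon 107.958°): 259.3 km
N5 (lat -13.980°, lon 105.049°): 89.8 km

N1, N4, N3, N2, N5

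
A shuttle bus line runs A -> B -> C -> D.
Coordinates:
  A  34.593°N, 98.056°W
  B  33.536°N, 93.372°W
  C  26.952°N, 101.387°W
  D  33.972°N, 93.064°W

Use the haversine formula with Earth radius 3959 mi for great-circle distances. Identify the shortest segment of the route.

Leg distances:
A→B: 277.9 mi
B→C: 659.7 mi
C→D: 693.0 mi
The shortest leg is A–B at 277.9 mi.

A–B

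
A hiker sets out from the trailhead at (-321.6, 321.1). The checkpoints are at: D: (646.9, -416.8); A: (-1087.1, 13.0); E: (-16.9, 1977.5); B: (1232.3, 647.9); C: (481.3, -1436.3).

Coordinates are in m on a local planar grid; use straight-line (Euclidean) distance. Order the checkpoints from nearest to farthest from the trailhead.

Distances from the trailhead:
A (-1087.1, 13.0): 825.2 m
D (646.9, -416.8): 1217.6 m
B (1232.3, 647.9): 1587.9 m
E (-16.9, 1977.5): 1684.2 m
C (481.3, -1436.3): 1932.1 m

A, D, B, E, C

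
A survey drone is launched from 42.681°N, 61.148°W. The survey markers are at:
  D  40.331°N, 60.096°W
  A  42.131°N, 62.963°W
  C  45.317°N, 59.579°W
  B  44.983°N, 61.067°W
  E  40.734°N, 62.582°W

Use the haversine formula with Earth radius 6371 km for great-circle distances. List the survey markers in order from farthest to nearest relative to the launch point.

C, D, B, E, A

Distances from the launch point:
C 45.317°N, 59.579°W: 318.8 km
D 40.331°N, 60.096°W: 275.6 km
B 44.983°N, 61.067°W: 256.1 km
E 40.734°N, 62.582°W: 247.1 km
A 42.131°N, 62.963°W: 161.1 km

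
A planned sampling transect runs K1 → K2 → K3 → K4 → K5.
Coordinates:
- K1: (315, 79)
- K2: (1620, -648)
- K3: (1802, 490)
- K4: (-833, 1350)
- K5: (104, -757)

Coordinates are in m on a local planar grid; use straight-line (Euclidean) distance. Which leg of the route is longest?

Leg distances:
K1→K2: 1493.8 m
K2→K3: 1152.5 m
K3→K4: 2771.8 m
K4→K5: 2306.0 m
The longest leg is K3–K4 at 2771.8 m.

K3–K4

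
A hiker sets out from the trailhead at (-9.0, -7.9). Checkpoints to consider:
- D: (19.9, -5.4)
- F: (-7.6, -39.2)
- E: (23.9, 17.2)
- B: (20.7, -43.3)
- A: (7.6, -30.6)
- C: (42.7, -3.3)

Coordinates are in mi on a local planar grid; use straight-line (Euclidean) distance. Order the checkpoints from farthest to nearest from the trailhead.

Distances from the trailhead:
C (42.7, -3.3): 51.9 mi
B (20.7, -43.3): 46.2 mi
E (23.9, 17.2): 41.4 mi
F (-7.6, -39.2): 31.3 mi
D (19.9, -5.4): 29.0 mi
A (7.6, -30.6): 28.1 mi

C, B, E, F, D, A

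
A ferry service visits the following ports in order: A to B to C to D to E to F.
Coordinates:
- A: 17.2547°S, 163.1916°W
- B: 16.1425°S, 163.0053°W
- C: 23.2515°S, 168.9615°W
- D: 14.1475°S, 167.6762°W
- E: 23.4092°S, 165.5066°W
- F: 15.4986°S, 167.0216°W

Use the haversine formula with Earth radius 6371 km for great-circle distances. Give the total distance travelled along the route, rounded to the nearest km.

4102 km

Leg distances:
A→B: 125.3 km  (cumulative 125.3 km)
B→C: 1006.5 km  (cumulative 1131.7 km)
C→D: 1021.3 km  (cumulative 2153.0 km)
D→E: 1054.8 km  (cumulative 3207.8 km)
E→F: 893.8 km  (cumulative 4101.6 km)
Total route length ≈ 4102 km.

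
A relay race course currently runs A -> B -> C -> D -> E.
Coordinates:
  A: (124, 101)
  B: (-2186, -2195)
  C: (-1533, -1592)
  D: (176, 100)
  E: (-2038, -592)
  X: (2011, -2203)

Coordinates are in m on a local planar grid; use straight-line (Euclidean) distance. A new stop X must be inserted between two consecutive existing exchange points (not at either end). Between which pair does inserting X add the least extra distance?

between A and B

Added distance for inserting X between each consecutive pair:
A–B: 3918.2 m
B–C: 6904.5 m
C–D: 4136.0 m
D–E: 4982.8 m
Smallest added distance is 3918.2 m, inserting between A and B.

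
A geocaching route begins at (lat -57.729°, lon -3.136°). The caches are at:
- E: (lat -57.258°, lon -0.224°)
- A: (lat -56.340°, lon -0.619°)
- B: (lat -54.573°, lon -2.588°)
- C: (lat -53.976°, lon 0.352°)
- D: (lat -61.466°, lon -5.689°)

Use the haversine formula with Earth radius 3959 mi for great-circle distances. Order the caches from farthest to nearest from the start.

C, D, B, A, E

Distance from the start at (lat -57.729°, lon -3.136°) to each:
C (lat -53.976°, lon 0.352°): 292.4 mi
D (lat -61.466°, lon -5.689°): 273.2 mi
B (lat -54.573°, lon -2.588°): 219.1 mi
A (lat -56.340°, lon -0.619°): 134.8 mi
E (lat -57.258°, lon -0.224°): 112.9 mi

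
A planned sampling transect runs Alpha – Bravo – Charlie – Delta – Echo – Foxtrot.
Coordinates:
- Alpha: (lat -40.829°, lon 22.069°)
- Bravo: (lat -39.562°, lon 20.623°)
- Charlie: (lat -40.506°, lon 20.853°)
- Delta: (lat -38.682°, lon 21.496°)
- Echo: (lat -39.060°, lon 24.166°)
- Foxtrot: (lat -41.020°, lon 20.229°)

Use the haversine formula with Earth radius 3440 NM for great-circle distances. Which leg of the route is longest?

Leg distances:
Alpha→Bravo: 100.9 NM
Bravo→Charlie: 57.7 NM
Charlie→Delta: 113.5 NM
Delta→Echo: 126.8 NM
Echo→Foxtrot: 215.8 NM
The longest leg is Echo–Foxtrot at 215.8 NM.

Echo–Foxtrot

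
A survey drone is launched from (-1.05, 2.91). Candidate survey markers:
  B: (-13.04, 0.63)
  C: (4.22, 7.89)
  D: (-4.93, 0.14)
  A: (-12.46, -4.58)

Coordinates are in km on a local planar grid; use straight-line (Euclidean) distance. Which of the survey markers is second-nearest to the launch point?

Distances from the launch point ((-1.05, 2.91)):
D: 4.8 km
C: 7.3 km
B: 12.2 km
A: 13.6 km
The second-nearest is C at 7.3 km.

C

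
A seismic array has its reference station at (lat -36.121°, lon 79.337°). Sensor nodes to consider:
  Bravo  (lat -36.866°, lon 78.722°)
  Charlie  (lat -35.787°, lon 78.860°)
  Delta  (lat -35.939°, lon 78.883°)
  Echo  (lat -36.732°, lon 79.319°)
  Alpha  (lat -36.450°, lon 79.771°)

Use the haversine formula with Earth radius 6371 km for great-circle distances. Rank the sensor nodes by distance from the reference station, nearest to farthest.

Delta, Alpha, Charlie, Echo, Bravo

Computing each great-circle distance from (lat -36.121°, lon 79.337°):
Delta (lat -35.939°, lon 78.883°): 45.6 km
Alpha (lat -36.450°, lon 79.771°): 53.4 km
Charlie (lat -35.787°, lon 78.860°): 56.8 km
Echo (lat -36.732°, lon 79.319°): 68.0 km
Bravo (lat -36.866°, lon 78.722°): 99.4 km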